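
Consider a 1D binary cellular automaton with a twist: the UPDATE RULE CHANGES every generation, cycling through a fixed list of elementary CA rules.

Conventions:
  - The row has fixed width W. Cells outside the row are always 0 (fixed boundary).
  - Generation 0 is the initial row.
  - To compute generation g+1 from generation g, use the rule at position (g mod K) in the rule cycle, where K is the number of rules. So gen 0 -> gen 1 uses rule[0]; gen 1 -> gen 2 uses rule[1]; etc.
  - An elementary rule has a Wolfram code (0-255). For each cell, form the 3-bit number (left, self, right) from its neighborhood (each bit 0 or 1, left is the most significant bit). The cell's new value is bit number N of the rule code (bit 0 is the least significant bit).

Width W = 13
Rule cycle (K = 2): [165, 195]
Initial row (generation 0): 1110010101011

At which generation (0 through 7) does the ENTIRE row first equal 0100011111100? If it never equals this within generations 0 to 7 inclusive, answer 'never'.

Gen 0: 1110010101011
Gen 1 (rule 165): 0100011111100
Gen 2 (rule 195): 1001101111101
Gen 3 (rule 165): 1000010111011
Gen 4 (rule 195): 0011100011001
Gen 5 (rule 165): 1001001000001
Gen 6 (rule 195): 0010010011110
Gen 7 (rule 165): 1010010001100

Answer: 1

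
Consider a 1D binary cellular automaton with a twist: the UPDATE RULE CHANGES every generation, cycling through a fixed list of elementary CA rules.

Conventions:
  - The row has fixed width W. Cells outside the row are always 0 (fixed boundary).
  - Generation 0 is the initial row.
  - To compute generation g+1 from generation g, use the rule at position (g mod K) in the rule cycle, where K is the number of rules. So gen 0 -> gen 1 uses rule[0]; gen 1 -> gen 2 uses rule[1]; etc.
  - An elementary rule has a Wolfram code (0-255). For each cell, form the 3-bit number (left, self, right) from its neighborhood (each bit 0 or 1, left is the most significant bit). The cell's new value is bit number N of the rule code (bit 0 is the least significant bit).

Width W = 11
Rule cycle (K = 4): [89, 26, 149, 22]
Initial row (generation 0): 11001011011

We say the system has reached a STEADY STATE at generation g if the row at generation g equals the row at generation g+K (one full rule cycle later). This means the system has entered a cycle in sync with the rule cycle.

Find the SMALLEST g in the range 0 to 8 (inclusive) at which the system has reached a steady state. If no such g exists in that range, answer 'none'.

Answer: 8

Derivation:
Gen 0: 11001011011
Gen 1 (rule 89): 11100011011
Gen 2 (rule 26): 10010110010
Gen 3 (rule 149): 11010001011
Gen 4 (rule 22): 00011011000
Gen 5 (rule 89): 11011011111
Gen 6 (rule 26): 10010010000
Gen 7 (rule 149): 11011011111
Gen 8 (rule 22): 00000000000
Gen 9 (rule 89): 11111111111
Gen 10 (rule 26): 10000000000
Gen 11 (rule 149): 11111111111
Gen 12 (rule 22): 00000000000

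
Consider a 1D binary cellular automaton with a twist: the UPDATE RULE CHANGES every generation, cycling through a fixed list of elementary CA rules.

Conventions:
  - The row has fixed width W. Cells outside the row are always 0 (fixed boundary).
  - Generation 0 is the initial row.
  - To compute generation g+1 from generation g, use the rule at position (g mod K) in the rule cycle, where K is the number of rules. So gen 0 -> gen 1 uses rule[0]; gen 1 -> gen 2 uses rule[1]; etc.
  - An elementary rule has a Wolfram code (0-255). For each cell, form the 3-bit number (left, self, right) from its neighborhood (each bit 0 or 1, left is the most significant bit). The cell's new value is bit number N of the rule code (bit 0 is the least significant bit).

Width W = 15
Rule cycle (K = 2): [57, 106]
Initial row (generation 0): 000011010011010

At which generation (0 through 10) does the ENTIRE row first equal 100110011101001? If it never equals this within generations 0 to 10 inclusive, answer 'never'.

Gen 0: 000011010011010
Gen 1 (rule 57): 111010101010101
Gen 2 (rule 106): 101101010101010
Gen 3 (rule 57): 011010101010101
Gen 4 (rule 106): 111101010101010
Gen 5 (rule 57): 100010101010101
Gen 6 (rule 106): 000101010101010
Gen 7 (rule 57): 110010101010101
Gen 8 (rule 106): 110101010101010
Gen 9 (rule 57): 101010101010101
Gen 10 (rule 106): 010101010101010

Answer: never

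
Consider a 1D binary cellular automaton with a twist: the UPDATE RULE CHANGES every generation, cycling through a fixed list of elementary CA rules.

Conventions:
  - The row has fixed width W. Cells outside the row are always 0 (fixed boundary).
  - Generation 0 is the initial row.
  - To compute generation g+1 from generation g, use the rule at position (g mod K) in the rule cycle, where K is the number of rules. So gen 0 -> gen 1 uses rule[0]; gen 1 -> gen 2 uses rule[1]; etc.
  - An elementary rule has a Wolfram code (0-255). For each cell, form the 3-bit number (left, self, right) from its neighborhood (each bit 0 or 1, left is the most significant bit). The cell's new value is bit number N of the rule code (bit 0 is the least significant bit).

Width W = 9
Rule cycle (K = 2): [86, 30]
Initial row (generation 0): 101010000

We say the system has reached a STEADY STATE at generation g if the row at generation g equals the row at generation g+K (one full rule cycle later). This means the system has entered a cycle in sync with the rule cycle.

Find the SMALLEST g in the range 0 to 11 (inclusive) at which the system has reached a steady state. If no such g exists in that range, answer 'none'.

Answer: 4

Derivation:
Gen 0: 101010000
Gen 1 (rule 86): 101011000
Gen 2 (rule 30): 101010100
Gen 3 (rule 86): 101010110
Gen 4 (rule 30): 101010101
Gen 5 (rule 86): 101010101
Gen 6 (rule 30): 101010101
Gen 7 (rule 86): 101010101
Gen 8 (rule 30): 101010101
Gen 9 (rule 86): 101010101
Gen 10 (rule 30): 101010101
Gen 11 (rule 86): 101010101
Gen 12 (rule 30): 101010101
Gen 13 (rule 86): 101010101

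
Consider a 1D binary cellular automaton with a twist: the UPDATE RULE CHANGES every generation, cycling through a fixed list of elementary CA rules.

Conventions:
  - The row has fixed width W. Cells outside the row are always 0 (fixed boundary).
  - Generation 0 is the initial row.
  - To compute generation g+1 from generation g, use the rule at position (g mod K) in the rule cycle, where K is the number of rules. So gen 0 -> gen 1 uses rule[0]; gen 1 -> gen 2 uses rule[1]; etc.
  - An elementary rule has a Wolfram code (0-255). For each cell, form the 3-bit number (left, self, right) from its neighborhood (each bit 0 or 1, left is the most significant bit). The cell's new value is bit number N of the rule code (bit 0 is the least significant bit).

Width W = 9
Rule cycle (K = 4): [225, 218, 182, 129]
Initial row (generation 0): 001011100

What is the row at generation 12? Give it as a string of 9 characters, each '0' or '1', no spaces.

Answer: 000110000

Derivation:
Gen 0: 001011100
Gen 1 (rule 225): 100101101
Gen 2 (rule 218): 011001100
Gen 3 (rule 182): 100110010
Gen 4 (rule 129): 000000000
Gen 5 (rule 225): 111111111
Gen 6 (rule 218): 111111111
Gen 7 (rule 182): 011111110
Gen 8 (rule 129): 001111100
Gen 9 (rule 225): 100111101
Gen 10 (rule 218): 011111100
Gen 11 (rule 182): 101111010
Gen 12 (rule 129): 000110000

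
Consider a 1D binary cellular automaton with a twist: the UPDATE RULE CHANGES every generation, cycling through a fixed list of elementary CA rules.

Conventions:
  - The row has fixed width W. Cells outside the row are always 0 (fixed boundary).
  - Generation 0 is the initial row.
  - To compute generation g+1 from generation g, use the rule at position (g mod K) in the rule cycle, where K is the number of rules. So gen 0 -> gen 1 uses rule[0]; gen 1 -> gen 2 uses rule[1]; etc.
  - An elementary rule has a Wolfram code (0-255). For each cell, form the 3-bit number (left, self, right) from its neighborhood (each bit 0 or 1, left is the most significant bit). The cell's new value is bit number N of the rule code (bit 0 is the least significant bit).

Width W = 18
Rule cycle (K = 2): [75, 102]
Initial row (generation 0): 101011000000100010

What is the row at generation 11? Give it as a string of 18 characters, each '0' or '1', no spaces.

Gen 0: 101011000000100010
Gen 1 (rule 75): 000011011111001100
Gen 2 (rule 102): 000101100001010100
Gen 3 (rule 75): 111001101110000001
Gen 4 (rule 102): 001010110010000011
Gen 5 (rule 75): 110000110100111111
Gen 6 (rule 102): 010001011101000001
Gen 7 (rule 75): 100110010100011110
Gen 8 (rule 102): 101010111100100010
Gen 9 (rule 75): 000000100101001100
Gen 10 (rule 102): 000001101111010100
Gen 11 (rule 75): 111111101001000001

Answer: 111111101001000001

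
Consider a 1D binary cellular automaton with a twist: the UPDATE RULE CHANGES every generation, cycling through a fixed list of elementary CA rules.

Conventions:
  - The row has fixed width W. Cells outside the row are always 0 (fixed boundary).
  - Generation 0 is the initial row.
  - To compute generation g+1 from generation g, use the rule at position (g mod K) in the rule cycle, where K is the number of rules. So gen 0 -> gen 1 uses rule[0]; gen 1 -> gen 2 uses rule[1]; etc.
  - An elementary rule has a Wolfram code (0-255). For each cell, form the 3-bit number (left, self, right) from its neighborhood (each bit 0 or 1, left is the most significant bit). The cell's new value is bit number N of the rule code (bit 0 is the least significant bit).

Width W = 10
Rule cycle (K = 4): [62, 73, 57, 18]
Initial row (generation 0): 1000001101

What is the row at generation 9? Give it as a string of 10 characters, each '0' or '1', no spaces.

Answer: 1110011111

Derivation:
Gen 0: 1000001101
Gen 1 (rule 62): 1100011011
Gen 2 (rule 73): 1101011011
Gen 3 (rule 57): 1010110110
Gen 4 (rule 18): 0000000001
Gen 5 (rule 62): 0000000011
Gen 6 (rule 73): 1111111011
Gen 7 (rule 57): 1000000110
Gen 8 (rule 18): 0100001001
Gen 9 (rule 62): 1110011111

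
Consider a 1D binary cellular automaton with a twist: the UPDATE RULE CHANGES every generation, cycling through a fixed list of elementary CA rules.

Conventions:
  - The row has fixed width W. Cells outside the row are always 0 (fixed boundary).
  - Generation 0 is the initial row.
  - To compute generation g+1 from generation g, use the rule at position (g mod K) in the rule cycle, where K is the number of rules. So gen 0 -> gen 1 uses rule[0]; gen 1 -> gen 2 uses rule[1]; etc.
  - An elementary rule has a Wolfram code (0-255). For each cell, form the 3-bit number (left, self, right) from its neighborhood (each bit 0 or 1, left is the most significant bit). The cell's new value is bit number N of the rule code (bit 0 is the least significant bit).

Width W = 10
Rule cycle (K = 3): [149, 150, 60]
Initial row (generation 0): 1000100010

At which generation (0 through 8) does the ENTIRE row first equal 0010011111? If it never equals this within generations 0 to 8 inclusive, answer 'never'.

Gen 0: 1000100010
Gen 1 (rule 149): 1110111011
Gen 2 (rule 150): 0100010000
Gen 3 (rule 60): 0110011000
Gen 4 (rule 149): 0001000111
Gen 5 (rule 150): 0011101010
Gen 6 (rule 60): 0010011111
Gen 7 (rule 149): 1011001110
Gen 8 (rule 150): 1000110101

Answer: 6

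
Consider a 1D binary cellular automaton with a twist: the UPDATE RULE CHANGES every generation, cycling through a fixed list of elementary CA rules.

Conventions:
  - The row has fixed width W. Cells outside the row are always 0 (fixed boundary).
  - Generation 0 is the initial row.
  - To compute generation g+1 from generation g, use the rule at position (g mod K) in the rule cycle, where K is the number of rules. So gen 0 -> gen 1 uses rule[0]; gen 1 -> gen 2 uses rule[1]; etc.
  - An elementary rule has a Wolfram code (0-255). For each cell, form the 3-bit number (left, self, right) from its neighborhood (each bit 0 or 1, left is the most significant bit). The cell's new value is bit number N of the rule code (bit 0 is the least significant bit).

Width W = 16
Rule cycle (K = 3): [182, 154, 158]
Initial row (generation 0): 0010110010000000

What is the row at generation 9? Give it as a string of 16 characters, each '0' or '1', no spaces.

Answer: 1111110111100101

Derivation:
Gen 0: 0010110010000000
Gen 1 (rule 182): 0111001111000000
Gen 2 (rule 154): 1110111110100000
Gen 3 (rule 158): 1100111100110000
Gen 4 (rule 182): 0011011011001000
Gen 5 (rule 154): 0110010010110100
Gen 6 (rule 158): 1101111110100110
Gen 7 (rule 182): 0010111101111001
Gen 8 (rule 154): 0100111001110110
Gen 9 (rule 158): 1111110111100101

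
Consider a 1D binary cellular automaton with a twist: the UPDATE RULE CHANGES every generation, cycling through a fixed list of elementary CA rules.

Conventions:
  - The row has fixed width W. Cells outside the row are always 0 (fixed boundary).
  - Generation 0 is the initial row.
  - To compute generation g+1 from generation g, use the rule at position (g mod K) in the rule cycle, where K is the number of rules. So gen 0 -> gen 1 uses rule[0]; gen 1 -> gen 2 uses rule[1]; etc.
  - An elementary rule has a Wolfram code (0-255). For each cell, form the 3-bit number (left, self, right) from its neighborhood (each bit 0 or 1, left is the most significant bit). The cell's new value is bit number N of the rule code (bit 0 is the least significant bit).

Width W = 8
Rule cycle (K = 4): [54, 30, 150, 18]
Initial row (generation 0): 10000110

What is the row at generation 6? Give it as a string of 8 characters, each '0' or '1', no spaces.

Gen 0: 10000110
Gen 1 (rule 54): 11001001
Gen 2 (rule 30): 10111111
Gen 3 (rule 150): 10011110
Gen 4 (rule 18): 01100001
Gen 5 (rule 54): 10010011
Gen 6 (rule 30): 11111110

Answer: 11111110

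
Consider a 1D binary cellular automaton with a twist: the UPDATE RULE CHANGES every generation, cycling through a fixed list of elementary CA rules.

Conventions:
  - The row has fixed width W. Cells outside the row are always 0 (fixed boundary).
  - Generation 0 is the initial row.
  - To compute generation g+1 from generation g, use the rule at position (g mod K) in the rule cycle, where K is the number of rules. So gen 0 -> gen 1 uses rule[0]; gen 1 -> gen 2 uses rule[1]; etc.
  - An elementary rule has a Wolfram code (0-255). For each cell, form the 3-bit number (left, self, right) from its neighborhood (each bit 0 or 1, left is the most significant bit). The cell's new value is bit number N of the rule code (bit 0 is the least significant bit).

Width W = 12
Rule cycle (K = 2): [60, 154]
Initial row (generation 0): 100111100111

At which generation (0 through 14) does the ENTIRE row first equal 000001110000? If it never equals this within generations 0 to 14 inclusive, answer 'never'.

Gen 0: 100111100111
Gen 1 (rule 60): 110100010100
Gen 2 (rule 154): 100010100010
Gen 3 (rule 60): 110011110011
Gen 4 (rule 154): 101111101110
Gen 5 (rule 60): 111000011001
Gen 6 (rule 154): 110100110110
Gen 7 (rule 60): 101110101101
Gen 8 (rule 154): 001100001000
Gen 9 (rule 60): 001010001100
Gen 10 (rule 154): 010001011010
Gen 11 (rule 60): 011001110111
Gen 12 (rule 154): 110111100110
Gen 13 (rule 60): 101100010101
Gen 14 (rule 154): 001010100000

Answer: never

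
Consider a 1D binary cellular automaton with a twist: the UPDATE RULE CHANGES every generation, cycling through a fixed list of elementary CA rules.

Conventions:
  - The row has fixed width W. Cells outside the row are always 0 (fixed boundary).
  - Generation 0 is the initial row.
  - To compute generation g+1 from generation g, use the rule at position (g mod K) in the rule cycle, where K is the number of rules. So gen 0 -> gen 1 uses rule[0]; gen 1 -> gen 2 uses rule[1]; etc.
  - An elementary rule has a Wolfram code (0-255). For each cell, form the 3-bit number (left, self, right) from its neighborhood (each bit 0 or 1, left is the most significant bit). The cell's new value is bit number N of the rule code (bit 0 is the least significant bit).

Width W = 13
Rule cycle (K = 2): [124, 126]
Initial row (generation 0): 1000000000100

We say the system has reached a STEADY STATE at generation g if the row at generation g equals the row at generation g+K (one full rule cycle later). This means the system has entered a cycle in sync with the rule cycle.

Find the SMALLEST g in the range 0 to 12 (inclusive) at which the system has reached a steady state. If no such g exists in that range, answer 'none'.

Answer: 10

Derivation:
Gen 0: 1000000000100
Gen 1 (rule 124): 1100000000110
Gen 2 (rule 126): 1110000001111
Gen 3 (rule 124): 1011000001001
Gen 4 (rule 126): 1111100011111
Gen 5 (rule 124): 1000110010001
Gen 6 (rule 126): 1101111111011
Gen 7 (rule 124): 1111000001111
Gen 8 (rule 126): 1001100011001
Gen 9 (rule 124): 1101110011101
Gen 10 (rule 126): 1111011110111
Gen 11 (rule 124): 1001110011101
Gen 12 (rule 126): 1111011110111
Gen 13 (rule 124): 1001110011101
Gen 14 (rule 126): 1111011110111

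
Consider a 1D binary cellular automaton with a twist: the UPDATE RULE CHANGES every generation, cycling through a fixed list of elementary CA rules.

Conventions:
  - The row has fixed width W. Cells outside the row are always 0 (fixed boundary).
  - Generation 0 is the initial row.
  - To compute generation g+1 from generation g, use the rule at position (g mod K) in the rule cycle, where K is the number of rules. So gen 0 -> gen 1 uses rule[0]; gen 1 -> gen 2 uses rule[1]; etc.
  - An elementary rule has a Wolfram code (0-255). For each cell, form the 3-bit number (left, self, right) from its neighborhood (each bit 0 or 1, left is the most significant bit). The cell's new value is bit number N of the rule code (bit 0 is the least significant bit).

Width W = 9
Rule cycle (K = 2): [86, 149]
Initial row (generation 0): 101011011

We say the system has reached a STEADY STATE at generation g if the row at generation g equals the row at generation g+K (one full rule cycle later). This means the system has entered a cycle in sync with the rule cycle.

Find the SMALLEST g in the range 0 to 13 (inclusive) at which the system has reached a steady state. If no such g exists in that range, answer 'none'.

Answer: 7

Derivation:
Gen 0: 101011011
Gen 1 (rule 86): 101001001
Gen 2 (rule 149): 101101101
Gen 3 (rule 86): 100100101
Gen 4 (rule 149): 110110101
Gen 5 (rule 86): 010010101
Gen 6 (rule 149): 011010101
Gen 7 (rule 86): 101010101
Gen 8 (rule 149): 101010101
Gen 9 (rule 86): 101010101
Gen 10 (rule 149): 101010101
Gen 11 (rule 86): 101010101
Gen 12 (rule 149): 101010101
Gen 13 (rule 86): 101010101
Gen 14 (rule 149): 101010101
Gen 15 (rule 86): 101010101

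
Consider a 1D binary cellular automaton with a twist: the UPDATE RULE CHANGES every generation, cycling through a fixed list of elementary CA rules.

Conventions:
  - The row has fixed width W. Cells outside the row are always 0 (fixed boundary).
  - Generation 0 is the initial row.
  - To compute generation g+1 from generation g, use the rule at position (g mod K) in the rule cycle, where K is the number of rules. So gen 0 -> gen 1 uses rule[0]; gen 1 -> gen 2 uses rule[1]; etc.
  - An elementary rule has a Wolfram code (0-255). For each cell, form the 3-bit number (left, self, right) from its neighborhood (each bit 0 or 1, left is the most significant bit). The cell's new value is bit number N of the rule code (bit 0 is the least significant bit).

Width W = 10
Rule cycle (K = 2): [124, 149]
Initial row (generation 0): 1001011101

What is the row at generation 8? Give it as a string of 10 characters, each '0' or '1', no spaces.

Gen 0: 1001011101
Gen 1 (rule 124): 1101110111
Gen 2 (rule 149): 0000100010
Gen 3 (rule 124): 0000110011
Gen 4 (rule 149): 1110001000
Gen 5 (rule 124): 1011001100
Gen 6 (rule 149): 1000100011
Gen 7 (rule 124): 1100110011
Gen 8 (rule 149): 0010001000

Answer: 0010001000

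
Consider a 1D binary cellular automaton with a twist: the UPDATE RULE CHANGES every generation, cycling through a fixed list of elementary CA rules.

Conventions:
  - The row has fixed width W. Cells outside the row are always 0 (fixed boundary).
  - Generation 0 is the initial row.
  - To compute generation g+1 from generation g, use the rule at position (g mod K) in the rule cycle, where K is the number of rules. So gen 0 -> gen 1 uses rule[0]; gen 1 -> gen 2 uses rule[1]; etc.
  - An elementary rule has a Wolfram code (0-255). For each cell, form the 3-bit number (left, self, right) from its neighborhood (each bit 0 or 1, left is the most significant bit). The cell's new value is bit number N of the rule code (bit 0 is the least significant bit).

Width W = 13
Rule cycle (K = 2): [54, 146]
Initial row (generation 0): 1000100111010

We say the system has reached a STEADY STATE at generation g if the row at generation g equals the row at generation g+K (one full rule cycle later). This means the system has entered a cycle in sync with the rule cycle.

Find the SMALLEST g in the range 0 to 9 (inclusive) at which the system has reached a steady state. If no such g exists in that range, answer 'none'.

Answer: 8

Derivation:
Gen 0: 1000100111010
Gen 1 (rule 54): 1101111000111
Gen 2 (rule 146): 0000110101010
Gen 3 (rule 54): 0001001111111
Gen 4 (rule 146): 0010110111110
Gen 5 (rule 54): 0111001000001
Gen 6 (rule 146): 1010110100010
Gen 7 (rule 54): 1111001110111
Gen 8 (rule 146): 0110110100010
Gen 9 (rule 54): 1001001110111
Gen 10 (rule 146): 0110110100010
Gen 11 (rule 54): 1001001110111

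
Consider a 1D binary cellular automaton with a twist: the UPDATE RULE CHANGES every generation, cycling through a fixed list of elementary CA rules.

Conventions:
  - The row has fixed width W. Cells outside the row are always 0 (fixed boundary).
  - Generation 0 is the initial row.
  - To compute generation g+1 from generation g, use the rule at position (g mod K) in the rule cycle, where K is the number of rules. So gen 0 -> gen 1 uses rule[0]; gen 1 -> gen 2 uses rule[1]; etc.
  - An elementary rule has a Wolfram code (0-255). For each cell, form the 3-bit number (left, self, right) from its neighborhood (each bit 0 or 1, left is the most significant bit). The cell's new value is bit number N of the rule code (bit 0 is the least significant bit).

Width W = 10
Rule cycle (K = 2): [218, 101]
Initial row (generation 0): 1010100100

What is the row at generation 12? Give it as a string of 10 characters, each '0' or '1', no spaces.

Answer: 0001101001

Derivation:
Gen 0: 1010100100
Gen 1 (rule 218): 0000011010
Gen 2 (rule 101): 1111001110
Gen 3 (rule 218): 1111111111
Gen 4 (rule 101): 0000000001
Gen 5 (rule 218): 0000000010
Gen 6 (rule 101): 1111111010
Gen 7 (rule 218): 1111111001
Gen 8 (rule 101): 0000001001
Gen 9 (rule 218): 0000010110
Gen 10 (rule 101): 1111011010
Gen 11 (rule 218): 1111011001
Gen 12 (rule 101): 0001101001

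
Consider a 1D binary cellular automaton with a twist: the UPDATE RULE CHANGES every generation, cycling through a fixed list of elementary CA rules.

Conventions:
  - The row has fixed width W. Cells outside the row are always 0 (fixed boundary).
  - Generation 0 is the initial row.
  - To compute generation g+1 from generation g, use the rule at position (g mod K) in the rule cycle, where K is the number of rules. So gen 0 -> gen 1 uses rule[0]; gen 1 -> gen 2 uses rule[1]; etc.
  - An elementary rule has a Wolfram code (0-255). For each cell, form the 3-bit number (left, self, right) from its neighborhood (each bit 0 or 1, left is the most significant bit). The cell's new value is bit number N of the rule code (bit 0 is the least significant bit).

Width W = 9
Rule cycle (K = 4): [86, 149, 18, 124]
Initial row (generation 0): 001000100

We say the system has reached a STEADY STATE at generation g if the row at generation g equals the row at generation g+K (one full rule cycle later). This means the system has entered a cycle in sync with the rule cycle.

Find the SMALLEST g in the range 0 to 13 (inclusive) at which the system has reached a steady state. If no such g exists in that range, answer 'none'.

Answer: 11

Derivation:
Gen 0: 001000100
Gen 1 (rule 86): 011101110
Gen 2 (rule 149): 001000101
Gen 3 (rule 18): 010101000
Gen 4 (rule 124): 011111100
Gen 5 (rule 86): 100000110
Gen 6 (rule 149): 111110001
Gen 7 (rule 18): 000001010
Gen 8 (rule 124): 000001111
Gen 9 (rule 86): 000010001
Gen 10 (rule 149): 111011101
Gen 11 (rule 18): 000000000
Gen 12 (rule 124): 000000000
Gen 13 (rule 86): 000000000
Gen 14 (rule 149): 111111111
Gen 15 (rule 18): 000000000
Gen 16 (rule 124): 000000000
Gen 17 (rule 86): 000000000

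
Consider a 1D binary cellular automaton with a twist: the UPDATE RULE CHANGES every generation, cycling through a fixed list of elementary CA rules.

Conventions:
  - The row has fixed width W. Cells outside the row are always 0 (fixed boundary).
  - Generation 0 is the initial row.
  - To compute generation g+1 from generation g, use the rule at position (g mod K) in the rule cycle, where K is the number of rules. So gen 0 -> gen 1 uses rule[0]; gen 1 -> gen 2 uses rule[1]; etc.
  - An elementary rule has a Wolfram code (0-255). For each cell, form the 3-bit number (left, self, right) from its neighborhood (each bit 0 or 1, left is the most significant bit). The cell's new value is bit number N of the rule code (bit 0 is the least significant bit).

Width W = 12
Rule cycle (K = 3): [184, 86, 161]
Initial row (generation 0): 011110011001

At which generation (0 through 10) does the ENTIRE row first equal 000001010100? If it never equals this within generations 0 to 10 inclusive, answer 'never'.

Gen 0: 011110011001
Gen 1 (rule 184): 011101010100
Gen 2 (rule 86): 100101010110
Gen 3 (rule 161): 000010101000
Gen 4 (rule 184): 000001010100
Gen 5 (rule 86): 000011010110
Gen 6 (rule 161): 111000101000
Gen 7 (rule 184): 110100010100
Gen 8 (rule 86): 010110110110
Gen 9 (rule 161): 001001001000
Gen 10 (rule 184): 000100100100

Answer: 4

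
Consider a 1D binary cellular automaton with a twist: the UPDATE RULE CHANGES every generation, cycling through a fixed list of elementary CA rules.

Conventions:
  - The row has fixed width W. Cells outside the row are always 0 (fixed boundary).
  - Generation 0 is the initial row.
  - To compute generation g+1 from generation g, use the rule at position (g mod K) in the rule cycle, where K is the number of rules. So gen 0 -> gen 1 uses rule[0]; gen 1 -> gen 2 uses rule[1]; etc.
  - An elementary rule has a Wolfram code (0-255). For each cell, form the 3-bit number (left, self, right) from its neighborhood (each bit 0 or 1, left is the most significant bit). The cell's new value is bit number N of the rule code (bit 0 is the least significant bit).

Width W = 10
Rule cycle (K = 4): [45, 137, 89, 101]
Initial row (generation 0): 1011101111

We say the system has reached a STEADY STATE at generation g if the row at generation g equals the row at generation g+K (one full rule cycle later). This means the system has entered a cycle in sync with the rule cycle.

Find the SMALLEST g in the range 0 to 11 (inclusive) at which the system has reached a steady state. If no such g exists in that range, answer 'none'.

Answer: none

Derivation:
Gen 0: 1011101111
Gen 1 (rule 45): 1110011000
Gen 2 (rule 137): 1100010011
Gen 3 (rule 89): 1111001011
Gen 4 (rule 101): 0001001101
Gen 5 (rule 45): 1101001011
Gen 6 (rule 137): 1000000010
Gen 7 (rule 89): 0111111001
Gen 8 (rule 101): 0000001001
Gen 9 (rule 45): 1111101001
Gen 10 (rule 137): 1111000000
Gen 11 (rule 89): 1001111111
Gen 12 (rule 101): 1000000001
Gen 13 (rule 45): 1011111101
Gen 14 (rule 137): 0011111000
Gen 15 (rule 89): 1010001111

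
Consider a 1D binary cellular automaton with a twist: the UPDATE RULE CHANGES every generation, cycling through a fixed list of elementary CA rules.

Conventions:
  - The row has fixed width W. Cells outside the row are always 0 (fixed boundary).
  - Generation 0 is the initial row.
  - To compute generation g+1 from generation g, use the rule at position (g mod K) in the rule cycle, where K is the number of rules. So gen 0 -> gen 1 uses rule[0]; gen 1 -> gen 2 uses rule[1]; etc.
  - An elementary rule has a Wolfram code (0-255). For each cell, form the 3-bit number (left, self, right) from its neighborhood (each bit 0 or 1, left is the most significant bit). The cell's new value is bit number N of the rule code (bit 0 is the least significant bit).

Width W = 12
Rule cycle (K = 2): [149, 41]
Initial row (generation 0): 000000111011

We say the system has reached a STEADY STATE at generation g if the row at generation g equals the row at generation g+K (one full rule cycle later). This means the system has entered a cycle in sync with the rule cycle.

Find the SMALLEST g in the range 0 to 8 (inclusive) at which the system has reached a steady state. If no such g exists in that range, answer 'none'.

Answer: 4

Derivation:
Gen 0: 000000111011
Gen 1 (rule 149): 111110010000
Gen 2 (rule 41): 100000000111
Gen 3 (rule 149): 111111110010
Gen 4 (rule 41): 100000000000
Gen 5 (rule 149): 111111111111
Gen 6 (rule 41): 100000000000
Gen 7 (rule 149): 111111111111
Gen 8 (rule 41): 100000000000
Gen 9 (rule 149): 111111111111
Gen 10 (rule 41): 100000000000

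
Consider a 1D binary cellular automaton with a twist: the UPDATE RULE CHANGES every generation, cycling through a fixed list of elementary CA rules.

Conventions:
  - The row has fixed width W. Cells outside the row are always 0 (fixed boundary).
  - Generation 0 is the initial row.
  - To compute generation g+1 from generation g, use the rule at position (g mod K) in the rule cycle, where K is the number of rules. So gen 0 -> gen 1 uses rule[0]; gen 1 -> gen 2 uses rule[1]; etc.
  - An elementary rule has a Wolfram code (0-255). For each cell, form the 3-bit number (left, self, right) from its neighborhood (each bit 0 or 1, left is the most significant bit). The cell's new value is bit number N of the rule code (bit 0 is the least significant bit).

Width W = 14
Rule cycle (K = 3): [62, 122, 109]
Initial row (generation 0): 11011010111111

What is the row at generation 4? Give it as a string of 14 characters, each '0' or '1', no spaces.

Gen 0: 11011010111111
Gen 1 (rule 62): 10110111100000
Gen 2 (rule 122): 01111100110000
Gen 3 (rule 109): 01000100110111
Gen 4 (rule 62): 11101111101100

Answer: 11101111101100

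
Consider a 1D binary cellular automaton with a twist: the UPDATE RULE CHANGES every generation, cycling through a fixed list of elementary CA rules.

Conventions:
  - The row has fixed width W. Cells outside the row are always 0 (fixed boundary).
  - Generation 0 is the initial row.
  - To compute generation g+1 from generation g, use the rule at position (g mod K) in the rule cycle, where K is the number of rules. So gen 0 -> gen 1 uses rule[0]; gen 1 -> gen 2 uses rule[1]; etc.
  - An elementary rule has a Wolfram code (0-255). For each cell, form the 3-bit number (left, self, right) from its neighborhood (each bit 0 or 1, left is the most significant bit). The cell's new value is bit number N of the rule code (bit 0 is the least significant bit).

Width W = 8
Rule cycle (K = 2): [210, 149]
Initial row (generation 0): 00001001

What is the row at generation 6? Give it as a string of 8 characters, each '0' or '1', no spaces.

Answer: 10111101

Derivation:
Gen 0: 00001001
Gen 1 (rule 210): 00010110
Gen 2 (rule 149): 11010001
Gen 3 (rule 210): 01001010
Gen 4 (rule 149): 01101011
Gen 5 (rule 210): 10100001
Gen 6 (rule 149): 10111101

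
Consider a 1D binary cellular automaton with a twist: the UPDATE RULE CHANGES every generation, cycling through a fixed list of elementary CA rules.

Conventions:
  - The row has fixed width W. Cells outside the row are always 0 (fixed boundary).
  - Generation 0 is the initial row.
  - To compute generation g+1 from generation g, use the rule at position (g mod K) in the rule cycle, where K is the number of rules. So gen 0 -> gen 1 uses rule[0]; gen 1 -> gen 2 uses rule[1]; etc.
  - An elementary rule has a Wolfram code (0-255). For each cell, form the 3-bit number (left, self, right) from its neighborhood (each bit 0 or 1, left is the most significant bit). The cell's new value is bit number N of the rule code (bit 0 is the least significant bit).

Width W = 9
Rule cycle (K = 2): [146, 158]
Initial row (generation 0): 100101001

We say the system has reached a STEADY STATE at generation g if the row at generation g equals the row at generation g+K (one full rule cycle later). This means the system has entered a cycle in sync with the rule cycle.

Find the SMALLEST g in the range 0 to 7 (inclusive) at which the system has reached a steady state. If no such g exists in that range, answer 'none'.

Answer: 3

Derivation:
Gen 0: 100101001
Gen 1 (rule 146): 011000110
Gen 2 (rule 158): 110101101
Gen 3 (rule 146): 000000000
Gen 4 (rule 158): 000000000
Gen 5 (rule 146): 000000000
Gen 6 (rule 158): 000000000
Gen 7 (rule 146): 000000000
Gen 8 (rule 158): 000000000
Gen 9 (rule 146): 000000000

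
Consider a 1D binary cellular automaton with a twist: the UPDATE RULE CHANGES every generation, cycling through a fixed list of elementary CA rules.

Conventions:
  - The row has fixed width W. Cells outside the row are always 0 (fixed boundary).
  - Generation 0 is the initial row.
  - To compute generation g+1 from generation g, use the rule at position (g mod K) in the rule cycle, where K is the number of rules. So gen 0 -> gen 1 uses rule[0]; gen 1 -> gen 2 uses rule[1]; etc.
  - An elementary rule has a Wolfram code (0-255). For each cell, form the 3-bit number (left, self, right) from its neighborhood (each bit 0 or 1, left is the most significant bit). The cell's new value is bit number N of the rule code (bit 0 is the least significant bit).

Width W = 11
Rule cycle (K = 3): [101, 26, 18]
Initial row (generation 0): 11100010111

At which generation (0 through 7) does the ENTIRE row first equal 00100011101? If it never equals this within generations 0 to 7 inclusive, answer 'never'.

Gen 0: 11100010111
Gen 1 (rule 101): 00101011001
Gen 2 (rule 26): 01000010110
Gen 3 (rule 18): 10100100001
Gen 4 (rule 101): 11100101101
Gen 5 (rule 26): 10011001000
Gen 6 (rule 18): 01100110100
Gen 7 (rule 101): 00100011101

Answer: 7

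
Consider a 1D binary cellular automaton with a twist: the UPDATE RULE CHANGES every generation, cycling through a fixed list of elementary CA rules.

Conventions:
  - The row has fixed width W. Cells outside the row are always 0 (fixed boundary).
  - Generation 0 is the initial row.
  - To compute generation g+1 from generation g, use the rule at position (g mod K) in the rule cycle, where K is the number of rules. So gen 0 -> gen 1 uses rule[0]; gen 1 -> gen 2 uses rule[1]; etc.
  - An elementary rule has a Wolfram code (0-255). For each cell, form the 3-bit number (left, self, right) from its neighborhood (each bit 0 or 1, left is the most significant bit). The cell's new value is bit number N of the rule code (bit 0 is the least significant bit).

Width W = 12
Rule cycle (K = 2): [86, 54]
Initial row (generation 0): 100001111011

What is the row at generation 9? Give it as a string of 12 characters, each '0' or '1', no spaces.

Gen 0: 100001111011
Gen 1 (rule 86): 110010001001
Gen 2 (rule 54): 001111011111
Gen 3 (rule 86): 010001000001
Gen 4 (rule 54): 111011100011
Gen 5 (rule 86): 001000110101
Gen 6 (rule 54): 011101001111
Gen 7 (rule 86): 100101110001
Gen 8 (rule 54): 111110001011
Gen 9 (rule 86): 000011011001

Answer: 000011011001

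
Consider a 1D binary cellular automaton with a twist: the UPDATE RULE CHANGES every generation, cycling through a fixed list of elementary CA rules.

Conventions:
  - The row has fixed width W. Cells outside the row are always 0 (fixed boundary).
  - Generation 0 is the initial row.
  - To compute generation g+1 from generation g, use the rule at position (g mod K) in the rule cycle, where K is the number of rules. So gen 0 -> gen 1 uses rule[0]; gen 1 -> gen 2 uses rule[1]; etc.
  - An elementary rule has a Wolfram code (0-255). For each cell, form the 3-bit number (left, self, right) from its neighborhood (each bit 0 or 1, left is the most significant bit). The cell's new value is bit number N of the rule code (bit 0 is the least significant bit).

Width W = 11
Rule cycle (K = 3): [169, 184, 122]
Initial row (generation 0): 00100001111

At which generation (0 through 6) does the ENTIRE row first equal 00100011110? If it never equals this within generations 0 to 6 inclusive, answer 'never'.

Gen 0: 00100001111
Gen 1 (rule 169): 10001101110
Gen 2 (rule 184): 01001011101
Gen 3 (rule 122): 10110110110
Gen 4 (rule 169): 01101101100
Gen 5 (rule 184): 01011011010
Gen 6 (rule 122): 10111111101

Answer: never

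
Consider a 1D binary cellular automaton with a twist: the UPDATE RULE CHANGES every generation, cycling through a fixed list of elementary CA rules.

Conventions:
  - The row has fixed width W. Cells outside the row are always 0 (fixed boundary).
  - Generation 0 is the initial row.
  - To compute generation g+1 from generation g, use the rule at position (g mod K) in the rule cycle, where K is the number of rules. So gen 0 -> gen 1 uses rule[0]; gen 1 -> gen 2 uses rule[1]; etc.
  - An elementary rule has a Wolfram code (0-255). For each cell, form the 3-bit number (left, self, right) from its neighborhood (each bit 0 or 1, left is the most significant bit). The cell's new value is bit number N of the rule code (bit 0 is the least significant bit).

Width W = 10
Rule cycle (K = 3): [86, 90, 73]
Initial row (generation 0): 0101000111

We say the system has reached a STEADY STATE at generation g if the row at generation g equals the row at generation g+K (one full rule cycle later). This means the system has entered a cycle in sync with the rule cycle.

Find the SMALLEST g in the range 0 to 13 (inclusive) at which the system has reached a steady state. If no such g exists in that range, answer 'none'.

Gen 0: 0101000111
Gen 1 (rule 86): 1101101001
Gen 2 (rule 90): 1101100110
Gen 3 (rule 73): 1101100110
Gen 4 (rule 86): 0100111011
Gen 5 (rule 90): 1011101011
Gen 6 (rule 73): 0010100011
Gen 7 (rule 86): 0110110101
Gen 8 (rule 90): 1110110000
Gen 9 (rule 73): 1010110111
Gen 10 (rule 86): 1010010001
Gen 11 (rule 90): 0001101010
Gen 12 (rule 73): 1101100000
Gen 13 (rule 86): 0100110000
Gen 14 (rule 90): 1011111000
Gen 15 (rule 73): 0010001011
Gen 16 (rule 86): 0111011001

Answer: none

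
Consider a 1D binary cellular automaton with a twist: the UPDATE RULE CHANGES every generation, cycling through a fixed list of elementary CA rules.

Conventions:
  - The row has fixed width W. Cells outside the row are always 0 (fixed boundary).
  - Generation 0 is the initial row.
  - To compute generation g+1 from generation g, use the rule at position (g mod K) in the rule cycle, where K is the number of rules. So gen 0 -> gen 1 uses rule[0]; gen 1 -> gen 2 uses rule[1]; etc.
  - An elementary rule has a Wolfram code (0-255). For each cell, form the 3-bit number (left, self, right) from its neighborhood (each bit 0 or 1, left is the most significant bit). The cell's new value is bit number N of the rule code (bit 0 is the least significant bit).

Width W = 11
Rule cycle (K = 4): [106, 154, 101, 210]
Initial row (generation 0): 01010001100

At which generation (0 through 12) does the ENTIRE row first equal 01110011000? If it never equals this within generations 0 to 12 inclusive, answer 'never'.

Answer: 6

Derivation:
Gen 0: 01010001100
Gen 1 (rule 106): 10100011100
Gen 2 (rule 154): 00010111010
Gen 3 (rule 101): 11011001110
Gen 4 (rule 210): 01001110111
Gen 5 (rule 106): 10011011101
Gen 6 (rule 154): 01110011000
Gen 7 (rule 101): 00010001011
Gen 8 (rule 210): 00101010001
Gen 9 (rule 106): 01010100010
Gen 10 (rule 154): 10000010101
Gen 11 (rule 101): 10111011111
Gen 12 (rule 210): 00011001111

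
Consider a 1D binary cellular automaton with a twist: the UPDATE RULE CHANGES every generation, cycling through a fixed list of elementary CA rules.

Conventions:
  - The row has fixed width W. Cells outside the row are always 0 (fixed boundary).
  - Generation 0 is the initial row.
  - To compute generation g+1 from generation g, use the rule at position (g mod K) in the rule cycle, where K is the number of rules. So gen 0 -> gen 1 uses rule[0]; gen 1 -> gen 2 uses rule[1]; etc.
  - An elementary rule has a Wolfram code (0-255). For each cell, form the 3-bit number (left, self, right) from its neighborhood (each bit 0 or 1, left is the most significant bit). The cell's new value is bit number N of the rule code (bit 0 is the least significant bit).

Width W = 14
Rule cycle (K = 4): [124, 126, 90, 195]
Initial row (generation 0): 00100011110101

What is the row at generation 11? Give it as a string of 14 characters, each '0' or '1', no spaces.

Gen 0: 00100011110101
Gen 1 (rule 124): 00110010011111
Gen 2 (rule 126): 01111111110001
Gen 3 (rule 90): 11000000011010
Gen 4 (rule 195): 01011111101000
Gen 5 (rule 124): 01110000111100
Gen 6 (rule 126): 11011001100110
Gen 7 (rule 90): 11011111111111
Gen 8 (rule 195): 01001111111111
Gen 9 (rule 124): 01101000000001
Gen 10 (rule 126): 11111100000011
Gen 11 (rule 90): 10000110000111

Answer: 10000110000111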